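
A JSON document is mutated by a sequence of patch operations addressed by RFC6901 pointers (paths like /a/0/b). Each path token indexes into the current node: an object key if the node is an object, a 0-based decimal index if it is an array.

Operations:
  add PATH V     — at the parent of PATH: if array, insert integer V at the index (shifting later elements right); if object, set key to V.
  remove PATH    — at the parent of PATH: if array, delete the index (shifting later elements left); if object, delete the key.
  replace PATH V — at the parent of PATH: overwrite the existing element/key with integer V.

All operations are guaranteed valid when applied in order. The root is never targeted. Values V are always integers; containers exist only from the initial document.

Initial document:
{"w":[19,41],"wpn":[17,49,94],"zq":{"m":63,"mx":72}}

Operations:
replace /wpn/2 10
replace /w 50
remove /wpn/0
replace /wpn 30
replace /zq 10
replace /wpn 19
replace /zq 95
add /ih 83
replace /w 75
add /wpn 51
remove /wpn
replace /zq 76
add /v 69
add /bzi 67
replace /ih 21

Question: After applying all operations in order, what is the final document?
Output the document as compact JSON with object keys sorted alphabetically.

Answer: {"bzi":67,"ih":21,"v":69,"w":75,"zq":76}

Derivation:
After op 1 (replace /wpn/2 10): {"w":[19,41],"wpn":[17,49,10],"zq":{"m":63,"mx":72}}
After op 2 (replace /w 50): {"w":50,"wpn":[17,49,10],"zq":{"m":63,"mx":72}}
After op 3 (remove /wpn/0): {"w":50,"wpn":[49,10],"zq":{"m":63,"mx":72}}
After op 4 (replace /wpn 30): {"w":50,"wpn":30,"zq":{"m":63,"mx":72}}
After op 5 (replace /zq 10): {"w":50,"wpn":30,"zq":10}
After op 6 (replace /wpn 19): {"w":50,"wpn":19,"zq":10}
After op 7 (replace /zq 95): {"w":50,"wpn":19,"zq":95}
After op 8 (add /ih 83): {"ih":83,"w":50,"wpn":19,"zq":95}
After op 9 (replace /w 75): {"ih":83,"w":75,"wpn":19,"zq":95}
After op 10 (add /wpn 51): {"ih":83,"w":75,"wpn":51,"zq":95}
After op 11 (remove /wpn): {"ih":83,"w":75,"zq":95}
After op 12 (replace /zq 76): {"ih":83,"w":75,"zq":76}
After op 13 (add /v 69): {"ih":83,"v":69,"w":75,"zq":76}
After op 14 (add /bzi 67): {"bzi":67,"ih":83,"v":69,"w":75,"zq":76}
After op 15 (replace /ih 21): {"bzi":67,"ih":21,"v":69,"w":75,"zq":76}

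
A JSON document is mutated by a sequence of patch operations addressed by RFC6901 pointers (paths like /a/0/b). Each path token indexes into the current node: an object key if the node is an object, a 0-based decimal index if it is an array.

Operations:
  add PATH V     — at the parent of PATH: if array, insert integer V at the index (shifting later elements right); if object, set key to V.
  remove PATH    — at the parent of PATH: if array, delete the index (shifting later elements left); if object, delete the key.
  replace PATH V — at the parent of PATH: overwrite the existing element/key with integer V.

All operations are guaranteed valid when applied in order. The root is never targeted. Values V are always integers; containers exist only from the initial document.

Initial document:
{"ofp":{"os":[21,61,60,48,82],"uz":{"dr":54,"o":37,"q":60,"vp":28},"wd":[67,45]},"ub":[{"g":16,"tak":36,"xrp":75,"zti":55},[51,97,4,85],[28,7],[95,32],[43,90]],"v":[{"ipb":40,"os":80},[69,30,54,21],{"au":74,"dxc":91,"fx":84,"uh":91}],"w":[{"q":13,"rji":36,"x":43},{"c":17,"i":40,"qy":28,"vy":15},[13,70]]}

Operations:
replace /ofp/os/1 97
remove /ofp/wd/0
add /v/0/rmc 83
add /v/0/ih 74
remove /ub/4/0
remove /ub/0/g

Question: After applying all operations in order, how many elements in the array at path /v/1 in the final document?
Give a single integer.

Answer: 4

Derivation:
After op 1 (replace /ofp/os/1 97): {"ofp":{"os":[21,97,60,48,82],"uz":{"dr":54,"o":37,"q":60,"vp":28},"wd":[67,45]},"ub":[{"g":16,"tak":36,"xrp":75,"zti":55},[51,97,4,85],[28,7],[95,32],[43,90]],"v":[{"ipb":40,"os":80},[69,30,54,21],{"au":74,"dxc":91,"fx":84,"uh":91}],"w":[{"q":13,"rji":36,"x":43},{"c":17,"i":40,"qy":28,"vy":15},[13,70]]}
After op 2 (remove /ofp/wd/0): {"ofp":{"os":[21,97,60,48,82],"uz":{"dr":54,"o":37,"q":60,"vp":28},"wd":[45]},"ub":[{"g":16,"tak":36,"xrp":75,"zti":55},[51,97,4,85],[28,7],[95,32],[43,90]],"v":[{"ipb":40,"os":80},[69,30,54,21],{"au":74,"dxc":91,"fx":84,"uh":91}],"w":[{"q":13,"rji":36,"x":43},{"c":17,"i":40,"qy":28,"vy":15},[13,70]]}
After op 3 (add /v/0/rmc 83): {"ofp":{"os":[21,97,60,48,82],"uz":{"dr":54,"o":37,"q":60,"vp":28},"wd":[45]},"ub":[{"g":16,"tak":36,"xrp":75,"zti":55},[51,97,4,85],[28,7],[95,32],[43,90]],"v":[{"ipb":40,"os":80,"rmc":83},[69,30,54,21],{"au":74,"dxc":91,"fx":84,"uh":91}],"w":[{"q":13,"rji":36,"x":43},{"c":17,"i":40,"qy":28,"vy":15},[13,70]]}
After op 4 (add /v/0/ih 74): {"ofp":{"os":[21,97,60,48,82],"uz":{"dr":54,"o":37,"q":60,"vp":28},"wd":[45]},"ub":[{"g":16,"tak":36,"xrp":75,"zti":55},[51,97,4,85],[28,7],[95,32],[43,90]],"v":[{"ih":74,"ipb":40,"os":80,"rmc":83},[69,30,54,21],{"au":74,"dxc":91,"fx":84,"uh":91}],"w":[{"q":13,"rji":36,"x":43},{"c":17,"i":40,"qy":28,"vy":15},[13,70]]}
After op 5 (remove /ub/4/0): {"ofp":{"os":[21,97,60,48,82],"uz":{"dr":54,"o":37,"q":60,"vp":28},"wd":[45]},"ub":[{"g":16,"tak":36,"xrp":75,"zti":55},[51,97,4,85],[28,7],[95,32],[90]],"v":[{"ih":74,"ipb":40,"os":80,"rmc":83},[69,30,54,21],{"au":74,"dxc":91,"fx":84,"uh":91}],"w":[{"q":13,"rji":36,"x":43},{"c":17,"i":40,"qy":28,"vy":15},[13,70]]}
After op 6 (remove /ub/0/g): {"ofp":{"os":[21,97,60,48,82],"uz":{"dr":54,"o":37,"q":60,"vp":28},"wd":[45]},"ub":[{"tak":36,"xrp":75,"zti":55},[51,97,4,85],[28,7],[95,32],[90]],"v":[{"ih":74,"ipb":40,"os":80,"rmc":83},[69,30,54,21],{"au":74,"dxc":91,"fx":84,"uh":91}],"w":[{"q":13,"rji":36,"x":43},{"c":17,"i":40,"qy":28,"vy":15},[13,70]]}
Size at path /v/1: 4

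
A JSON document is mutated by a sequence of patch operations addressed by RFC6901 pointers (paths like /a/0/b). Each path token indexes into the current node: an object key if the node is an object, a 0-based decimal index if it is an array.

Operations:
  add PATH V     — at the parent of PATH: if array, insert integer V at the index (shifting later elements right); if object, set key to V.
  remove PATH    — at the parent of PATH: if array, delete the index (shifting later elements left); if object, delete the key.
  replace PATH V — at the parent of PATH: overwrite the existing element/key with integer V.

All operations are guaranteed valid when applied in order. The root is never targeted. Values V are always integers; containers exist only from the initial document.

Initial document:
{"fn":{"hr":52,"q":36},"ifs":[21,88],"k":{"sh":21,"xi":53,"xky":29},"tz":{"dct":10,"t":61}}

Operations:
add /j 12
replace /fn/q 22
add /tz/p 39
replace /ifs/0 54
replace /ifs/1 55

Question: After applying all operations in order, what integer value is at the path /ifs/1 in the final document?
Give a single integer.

Answer: 55

Derivation:
After op 1 (add /j 12): {"fn":{"hr":52,"q":36},"ifs":[21,88],"j":12,"k":{"sh":21,"xi":53,"xky":29},"tz":{"dct":10,"t":61}}
After op 2 (replace /fn/q 22): {"fn":{"hr":52,"q":22},"ifs":[21,88],"j":12,"k":{"sh":21,"xi":53,"xky":29},"tz":{"dct":10,"t":61}}
After op 3 (add /tz/p 39): {"fn":{"hr":52,"q":22},"ifs":[21,88],"j":12,"k":{"sh":21,"xi":53,"xky":29},"tz":{"dct":10,"p":39,"t":61}}
After op 4 (replace /ifs/0 54): {"fn":{"hr":52,"q":22},"ifs":[54,88],"j":12,"k":{"sh":21,"xi":53,"xky":29},"tz":{"dct":10,"p":39,"t":61}}
After op 5 (replace /ifs/1 55): {"fn":{"hr":52,"q":22},"ifs":[54,55],"j":12,"k":{"sh":21,"xi":53,"xky":29},"tz":{"dct":10,"p":39,"t":61}}
Value at /ifs/1: 55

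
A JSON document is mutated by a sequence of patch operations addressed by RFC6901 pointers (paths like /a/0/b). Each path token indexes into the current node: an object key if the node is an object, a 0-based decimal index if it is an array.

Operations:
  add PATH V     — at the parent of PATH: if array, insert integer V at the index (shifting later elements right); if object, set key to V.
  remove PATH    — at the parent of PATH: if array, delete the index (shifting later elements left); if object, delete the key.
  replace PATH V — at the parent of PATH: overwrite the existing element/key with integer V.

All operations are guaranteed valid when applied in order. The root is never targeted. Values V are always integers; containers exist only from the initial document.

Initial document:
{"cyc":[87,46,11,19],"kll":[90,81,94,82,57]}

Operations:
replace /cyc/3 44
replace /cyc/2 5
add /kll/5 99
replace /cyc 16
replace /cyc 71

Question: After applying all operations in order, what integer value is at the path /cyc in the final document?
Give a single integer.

After op 1 (replace /cyc/3 44): {"cyc":[87,46,11,44],"kll":[90,81,94,82,57]}
After op 2 (replace /cyc/2 5): {"cyc":[87,46,5,44],"kll":[90,81,94,82,57]}
After op 3 (add /kll/5 99): {"cyc":[87,46,5,44],"kll":[90,81,94,82,57,99]}
After op 4 (replace /cyc 16): {"cyc":16,"kll":[90,81,94,82,57,99]}
After op 5 (replace /cyc 71): {"cyc":71,"kll":[90,81,94,82,57,99]}
Value at /cyc: 71

Answer: 71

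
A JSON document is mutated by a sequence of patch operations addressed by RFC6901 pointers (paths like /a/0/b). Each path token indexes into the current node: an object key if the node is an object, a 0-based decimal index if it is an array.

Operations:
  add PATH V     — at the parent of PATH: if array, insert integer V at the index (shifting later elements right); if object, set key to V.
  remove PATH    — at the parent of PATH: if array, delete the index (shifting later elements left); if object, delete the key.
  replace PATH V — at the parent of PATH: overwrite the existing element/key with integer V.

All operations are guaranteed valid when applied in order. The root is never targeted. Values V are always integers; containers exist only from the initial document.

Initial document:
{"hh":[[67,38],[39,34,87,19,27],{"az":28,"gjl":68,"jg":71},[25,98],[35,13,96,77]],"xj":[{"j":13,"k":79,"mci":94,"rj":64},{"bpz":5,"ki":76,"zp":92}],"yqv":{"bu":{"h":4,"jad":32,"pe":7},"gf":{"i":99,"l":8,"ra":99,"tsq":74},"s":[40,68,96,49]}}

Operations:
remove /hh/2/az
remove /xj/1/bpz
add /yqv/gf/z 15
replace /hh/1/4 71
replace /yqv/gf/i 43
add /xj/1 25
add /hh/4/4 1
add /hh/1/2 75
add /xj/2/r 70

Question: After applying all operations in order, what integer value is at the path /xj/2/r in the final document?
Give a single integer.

After op 1 (remove /hh/2/az): {"hh":[[67,38],[39,34,87,19,27],{"gjl":68,"jg":71},[25,98],[35,13,96,77]],"xj":[{"j":13,"k":79,"mci":94,"rj":64},{"bpz":5,"ki":76,"zp":92}],"yqv":{"bu":{"h":4,"jad":32,"pe":7},"gf":{"i":99,"l":8,"ra":99,"tsq":74},"s":[40,68,96,49]}}
After op 2 (remove /xj/1/bpz): {"hh":[[67,38],[39,34,87,19,27],{"gjl":68,"jg":71},[25,98],[35,13,96,77]],"xj":[{"j":13,"k":79,"mci":94,"rj":64},{"ki":76,"zp":92}],"yqv":{"bu":{"h":4,"jad":32,"pe":7},"gf":{"i":99,"l":8,"ra":99,"tsq":74},"s":[40,68,96,49]}}
After op 3 (add /yqv/gf/z 15): {"hh":[[67,38],[39,34,87,19,27],{"gjl":68,"jg":71},[25,98],[35,13,96,77]],"xj":[{"j":13,"k":79,"mci":94,"rj":64},{"ki":76,"zp":92}],"yqv":{"bu":{"h":4,"jad":32,"pe":7},"gf":{"i":99,"l":8,"ra":99,"tsq":74,"z":15},"s":[40,68,96,49]}}
After op 4 (replace /hh/1/4 71): {"hh":[[67,38],[39,34,87,19,71],{"gjl":68,"jg":71},[25,98],[35,13,96,77]],"xj":[{"j":13,"k":79,"mci":94,"rj":64},{"ki":76,"zp":92}],"yqv":{"bu":{"h":4,"jad":32,"pe":7},"gf":{"i":99,"l":8,"ra":99,"tsq":74,"z":15},"s":[40,68,96,49]}}
After op 5 (replace /yqv/gf/i 43): {"hh":[[67,38],[39,34,87,19,71],{"gjl":68,"jg":71},[25,98],[35,13,96,77]],"xj":[{"j":13,"k":79,"mci":94,"rj":64},{"ki":76,"zp":92}],"yqv":{"bu":{"h":4,"jad":32,"pe":7},"gf":{"i":43,"l":8,"ra":99,"tsq":74,"z":15},"s":[40,68,96,49]}}
After op 6 (add /xj/1 25): {"hh":[[67,38],[39,34,87,19,71],{"gjl":68,"jg":71},[25,98],[35,13,96,77]],"xj":[{"j":13,"k":79,"mci":94,"rj":64},25,{"ki":76,"zp":92}],"yqv":{"bu":{"h":4,"jad":32,"pe":7},"gf":{"i":43,"l":8,"ra":99,"tsq":74,"z":15},"s":[40,68,96,49]}}
After op 7 (add /hh/4/4 1): {"hh":[[67,38],[39,34,87,19,71],{"gjl":68,"jg":71},[25,98],[35,13,96,77,1]],"xj":[{"j":13,"k":79,"mci":94,"rj":64},25,{"ki":76,"zp":92}],"yqv":{"bu":{"h":4,"jad":32,"pe":7},"gf":{"i":43,"l":8,"ra":99,"tsq":74,"z":15},"s":[40,68,96,49]}}
After op 8 (add /hh/1/2 75): {"hh":[[67,38],[39,34,75,87,19,71],{"gjl":68,"jg":71},[25,98],[35,13,96,77,1]],"xj":[{"j":13,"k":79,"mci":94,"rj":64},25,{"ki":76,"zp":92}],"yqv":{"bu":{"h":4,"jad":32,"pe":7},"gf":{"i":43,"l":8,"ra":99,"tsq":74,"z":15},"s":[40,68,96,49]}}
After op 9 (add /xj/2/r 70): {"hh":[[67,38],[39,34,75,87,19,71],{"gjl":68,"jg":71},[25,98],[35,13,96,77,1]],"xj":[{"j":13,"k":79,"mci":94,"rj":64},25,{"ki":76,"r":70,"zp":92}],"yqv":{"bu":{"h":4,"jad":32,"pe":7},"gf":{"i":43,"l":8,"ra":99,"tsq":74,"z":15},"s":[40,68,96,49]}}
Value at /xj/2/r: 70

Answer: 70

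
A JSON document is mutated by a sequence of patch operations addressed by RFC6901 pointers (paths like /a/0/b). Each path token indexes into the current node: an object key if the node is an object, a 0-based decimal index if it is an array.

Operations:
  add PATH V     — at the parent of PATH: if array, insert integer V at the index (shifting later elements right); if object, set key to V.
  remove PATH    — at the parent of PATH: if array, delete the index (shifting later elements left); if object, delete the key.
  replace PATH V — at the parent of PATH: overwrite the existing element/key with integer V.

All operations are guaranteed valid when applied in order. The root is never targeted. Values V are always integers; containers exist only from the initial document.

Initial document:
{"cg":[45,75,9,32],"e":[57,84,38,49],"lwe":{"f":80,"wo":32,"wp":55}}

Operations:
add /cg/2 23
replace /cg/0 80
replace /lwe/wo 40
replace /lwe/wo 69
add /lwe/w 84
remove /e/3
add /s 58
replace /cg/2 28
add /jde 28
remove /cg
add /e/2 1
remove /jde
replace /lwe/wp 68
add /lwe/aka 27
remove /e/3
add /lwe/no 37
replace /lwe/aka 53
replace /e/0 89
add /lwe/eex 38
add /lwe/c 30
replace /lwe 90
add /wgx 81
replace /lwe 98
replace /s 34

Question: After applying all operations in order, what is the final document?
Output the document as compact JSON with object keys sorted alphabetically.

After op 1 (add /cg/2 23): {"cg":[45,75,23,9,32],"e":[57,84,38,49],"lwe":{"f":80,"wo":32,"wp":55}}
After op 2 (replace /cg/0 80): {"cg":[80,75,23,9,32],"e":[57,84,38,49],"lwe":{"f":80,"wo":32,"wp":55}}
After op 3 (replace /lwe/wo 40): {"cg":[80,75,23,9,32],"e":[57,84,38,49],"lwe":{"f":80,"wo":40,"wp":55}}
After op 4 (replace /lwe/wo 69): {"cg":[80,75,23,9,32],"e":[57,84,38,49],"lwe":{"f":80,"wo":69,"wp":55}}
After op 5 (add /lwe/w 84): {"cg":[80,75,23,9,32],"e":[57,84,38,49],"lwe":{"f":80,"w":84,"wo":69,"wp":55}}
After op 6 (remove /e/3): {"cg":[80,75,23,9,32],"e":[57,84,38],"lwe":{"f":80,"w":84,"wo":69,"wp":55}}
After op 7 (add /s 58): {"cg":[80,75,23,9,32],"e":[57,84,38],"lwe":{"f":80,"w":84,"wo":69,"wp":55},"s":58}
After op 8 (replace /cg/2 28): {"cg":[80,75,28,9,32],"e":[57,84,38],"lwe":{"f":80,"w":84,"wo":69,"wp":55},"s":58}
After op 9 (add /jde 28): {"cg":[80,75,28,9,32],"e":[57,84,38],"jde":28,"lwe":{"f":80,"w":84,"wo":69,"wp":55},"s":58}
After op 10 (remove /cg): {"e":[57,84,38],"jde":28,"lwe":{"f":80,"w":84,"wo":69,"wp":55},"s":58}
After op 11 (add /e/2 1): {"e":[57,84,1,38],"jde":28,"lwe":{"f":80,"w":84,"wo":69,"wp":55},"s":58}
After op 12 (remove /jde): {"e":[57,84,1,38],"lwe":{"f":80,"w":84,"wo":69,"wp":55},"s":58}
After op 13 (replace /lwe/wp 68): {"e":[57,84,1,38],"lwe":{"f":80,"w":84,"wo":69,"wp":68},"s":58}
After op 14 (add /lwe/aka 27): {"e":[57,84,1,38],"lwe":{"aka":27,"f":80,"w":84,"wo":69,"wp":68},"s":58}
After op 15 (remove /e/3): {"e":[57,84,1],"lwe":{"aka":27,"f":80,"w":84,"wo":69,"wp":68},"s":58}
After op 16 (add /lwe/no 37): {"e":[57,84,1],"lwe":{"aka":27,"f":80,"no":37,"w":84,"wo":69,"wp":68},"s":58}
After op 17 (replace /lwe/aka 53): {"e":[57,84,1],"lwe":{"aka":53,"f":80,"no":37,"w":84,"wo":69,"wp":68},"s":58}
After op 18 (replace /e/0 89): {"e":[89,84,1],"lwe":{"aka":53,"f":80,"no":37,"w":84,"wo":69,"wp":68},"s":58}
After op 19 (add /lwe/eex 38): {"e":[89,84,1],"lwe":{"aka":53,"eex":38,"f":80,"no":37,"w":84,"wo":69,"wp":68},"s":58}
After op 20 (add /lwe/c 30): {"e":[89,84,1],"lwe":{"aka":53,"c":30,"eex":38,"f":80,"no":37,"w":84,"wo":69,"wp":68},"s":58}
After op 21 (replace /lwe 90): {"e":[89,84,1],"lwe":90,"s":58}
After op 22 (add /wgx 81): {"e":[89,84,1],"lwe":90,"s":58,"wgx":81}
After op 23 (replace /lwe 98): {"e":[89,84,1],"lwe":98,"s":58,"wgx":81}
After op 24 (replace /s 34): {"e":[89,84,1],"lwe":98,"s":34,"wgx":81}

Answer: {"e":[89,84,1],"lwe":98,"s":34,"wgx":81}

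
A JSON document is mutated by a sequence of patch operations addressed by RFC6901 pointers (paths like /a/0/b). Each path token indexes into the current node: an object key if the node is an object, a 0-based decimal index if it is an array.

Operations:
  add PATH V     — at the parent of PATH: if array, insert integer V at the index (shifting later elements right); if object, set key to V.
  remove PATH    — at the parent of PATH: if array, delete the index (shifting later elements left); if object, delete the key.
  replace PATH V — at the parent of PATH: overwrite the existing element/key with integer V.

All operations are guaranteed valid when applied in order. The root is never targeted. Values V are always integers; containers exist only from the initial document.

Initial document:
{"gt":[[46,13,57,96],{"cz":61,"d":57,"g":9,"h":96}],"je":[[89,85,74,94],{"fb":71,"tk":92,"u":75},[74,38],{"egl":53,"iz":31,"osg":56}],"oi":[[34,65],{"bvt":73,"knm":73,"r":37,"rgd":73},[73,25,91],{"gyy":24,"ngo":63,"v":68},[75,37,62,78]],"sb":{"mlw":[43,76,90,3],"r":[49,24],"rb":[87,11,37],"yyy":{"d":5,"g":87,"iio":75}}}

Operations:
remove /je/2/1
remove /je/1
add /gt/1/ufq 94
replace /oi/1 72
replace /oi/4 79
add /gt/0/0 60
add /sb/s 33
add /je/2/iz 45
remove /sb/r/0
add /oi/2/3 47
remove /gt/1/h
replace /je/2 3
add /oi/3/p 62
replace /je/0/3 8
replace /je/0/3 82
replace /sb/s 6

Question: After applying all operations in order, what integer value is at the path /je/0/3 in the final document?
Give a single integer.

Answer: 82

Derivation:
After op 1 (remove /je/2/1): {"gt":[[46,13,57,96],{"cz":61,"d":57,"g":9,"h":96}],"je":[[89,85,74,94],{"fb":71,"tk":92,"u":75},[74],{"egl":53,"iz":31,"osg":56}],"oi":[[34,65],{"bvt":73,"knm":73,"r":37,"rgd":73},[73,25,91],{"gyy":24,"ngo":63,"v":68},[75,37,62,78]],"sb":{"mlw":[43,76,90,3],"r":[49,24],"rb":[87,11,37],"yyy":{"d":5,"g":87,"iio":75}}}
After op 2 (remove /je/1): {"gt":[[46,13,57,96],{"cz":61,"d":57,"g":9,"h":96}],"je":[[89,85,74,94],[74],{"egl":53,"iz":31,"osg":56}],"oi":[[34,65],{"bvt":73,"knm":73,"r":37,"rgd":73},[73,25,91],{"gyy":24,"ngo":63,"v":68},[75,37,62,78]],"sb":{"mlw":[43,76,90,3],"r":[49,24],"rb":[87,11,37],"yyy":{"d":5,"g":87,"iio":75}}}
After op 3 (add /gt/1/ufq 94): {"gt":[[46,13,57,96],{"cz":61,"d":57,"g":9,"h":96,"ufq":94}],"je":[[89,85,74,94],[74],{"egl":53,"iz":31,"osg":56}],"oi":[[34,65],{"bvt":73,"knm":73,"r":37,"rgd":73},[73,25,91],{"gyy":24,"ngo":63,"v":68},[75,37,62,78]],"sb":{"mlw":[43,76,90,3],"r":[49,24],"rb":[87,11,37],"yyy":{"d":5,"g":87,"iio":75}}}
After op 4 (replace /oi/1 72): {"gt":[[46,13,57,96],{"cz":61,"d":57,"g":9,"h":96,"ufq":94}],"je":[[89,85,74,94],[74],{"egl":53,"iz":31,"osg":56}],"oi":[[34,65],72,[73,25,91],{"gyy":24,"ngo":63,"v":68},[75,37,62,78]],"sb":{"mlw":[43,76,90,3],"r":[49,24],"rb":[87,11,37],"yyy":{"d":5,"g":87,"iio":75}}}
After op 5 (replace /oi/4 79): {"gt":[[46,13,57,96],{"cz":61,"d":57,"g":9,"h":96,"ufq":94}],"je":[[89,85,74,94],[74],{"egl":53,"iz":31,"osg":56}],"oi":[[34,65],72,[73,25,91],{"gyy":24,"ngo":63,"v":68},79],"sb":{"mlw":[43,76,90,3],"r":[49,24],"rb":[87,11,37],"yyy":{"d":5,"g":87,"iio":75}}}
After op 6 (add /gt/0/0 60): {"gt":[[60,46,13,57,96],{"cz":61,"d":57,"g":9,"h":96,"ufq":94}],"je":[[89,85,74,94],[74],{"egl":53,"iz":31,"osg":56}],"oi":[[34,65],72,[73,25,91],{"gyy":24,"ngo":63,"v":68},79],"sb":{"mlw":[43,76,90,3],"r":[49,24],"rb":[87,11,37],"yyy":{"d":5,"g":87,"iio":75}}}
After op 7 (add /sb/s 33): {"gt":[[60,46,13,57,96],{"cz":61,"d":57,"g":9,"h":96,"ufq":94}],"je":[[89,85,74,94],[74],{"egl":53,"iz":31,"osg":56}],"oi":[[34,65],72,[73,25,91],{"gyy":24,"ngo":63,"v":68},79],"sb":{"mlw":[43,76,90,3],"r":[49,24],"rb":[87,11,37],"s":33,"yyy":{"d":5,"g":87,"iio":75}}}
After op 8 (add /je/2/iz 45): {"gt":[[60,46,13,57,96],{"cz":61,"d":57,"g":9,"h":96,"ufq":94}],"je":[[89,85,74,94],[74],{"egl":53,"iz":45,"osg":56}],"oi":[[34,65],72,[73,25,91],{"gyy":24,"ngo":63,"v":68},79],"sb":{"mlw":[43,76,90,3],"r":[49,24],"rb":[87,11,37],"s":33,"yyy":{"d":5,"g":87,"iio":75}}}
After op 9 (remove /sb/r/0): {"gt":[[60,46,13,57,96],{"cz":61,"d":57,"g":9,"h":96,"ufq":94}],"je":[[89,85,74,94],[74],{"egl":53,"iz":45,"osg":56}],"oi":[[34,65],72,[73,25,91],{"gyy":24,"ngo":63,"v":68},79],"sb":{"mlw":[43,76,90,3],"r":[24],"rb":[87,11,37],"s":33,"yyy":{"d":5,"g":87,"iio":75}}}
After op 10 (add /oi/2/3 47): {"gt":[[60,46,13,57,96],{"cz":61,"d":57,"g":9,"h":96,"ufq":94}],"je":[[89,85,74,94],[74],{"egl":53,"iz":45,"osg":56}],"oi":[[34,65],72,[73,25,91,47],{"gyy":24,"ngo":63,"v":68},79],"sb":{"mlw":[43,76,90,3],"r":[24],"rb":[87,11,37],"s":33,"yyy":{"d":5,"g":87,"iio":75}}}
After op 11 (remove /gt/1/h): {"gt":[[60,46,13,57,96],{"cz":61,"d":57,"g":9,"ufq":94}],"je":[[89,85,74,94],[74],{"egl":53,"iz":45,"osg":56}],"oi":[[34,65],72,[73,25,91,47],{"gyy":24,"ngo":63,"v":68},79],"sb":{"mlw":[43,76,90,3],"r":[24],"rb":[87,11,37],"s":33,"yyy":{"d":5,"g":87,"iio":75}}}
After op 12 (replace /je/2 3): {"gt":[[60,46,13,57,96],{"cz":61,"d":57,"g":9,"ufq":94}],"je":[[89,85,74,94],[74],3],"oi":[[34,65],72,[73,25,91,47],{"gyy":24,"ngo":63,"v":68},79],"sb":{"mlw":[43,76,90,3],"r":[24],"rb":[87,11,37],"s":33,"yyy":{"d":5,"g":87,"iio":75}}}
After op 13 (add /oi/3/p 62): {"gt":[[60,46,13,57,96],{"cz":61,"d":57,"g":9,"ufq":94}],"je":[[89,85,74,94],[74],3],"oi":[[34,65],72,[73,25,91,47],{"gyy":24,"ngo":63,"p":62,"v":68},79],"sb":{"mlw":[43,76,90,3],"r":[24],"rb":[87,11,37],"s":33,"yyy":{"d":5,"g":87,"iio":75}}}
After op 14 (replace /je/0/3 8): {"gt":[[60,46,13,57,96],{"cz":61,"d":57,"g":9,"ufq":94}],"je":[[89,85,74,8],[74],3],"oi":[[34,65],72,[73,25,91,47],{"gyy":24,"ngo":63,"p":62,"v":68},79],"sb":{"mlw":[43,76,90,3],"r":[24],"rb":[87,11,37],"s":33,"yyy":{"d":5,"g":87,"iio":75}}}
After op 15 (replace /je/0/3 82): {"gt":[[60,46,13,57,96],{"cz":61,"d":57,"g":9,"ufq":94}],"je":[[89,85,74,82],[74],3],"oi":[[34,65],72,[73,25,91,47],{"gyy":24,"ngo":63,"p":62,"v":68},79],"sb":{"mlw":[43,76,90,3],"r":[24],"rb":[87,11,37],"s":33,"yyy":{"d":5,"g":87,"iio":75}}}
After op 16 (replace /sb/s 6): {"gt":[[60,46,13,57,96],{"cz":61,"d":57,"g":9,"ufq":94}],"je":[[89,85,74,82],[74],3],"oi":[[34,65],72,[73,25,91,47],{"gyy":24,"ngo":63,"p":62,"v":68},79],"sb":{"mlw":[43,76,90,3],"r":[24],"rb":[87,11,37],"s":6,"yyy":{"d":5,"g":87,"iio":75}}}
Value at /je/0/3: 82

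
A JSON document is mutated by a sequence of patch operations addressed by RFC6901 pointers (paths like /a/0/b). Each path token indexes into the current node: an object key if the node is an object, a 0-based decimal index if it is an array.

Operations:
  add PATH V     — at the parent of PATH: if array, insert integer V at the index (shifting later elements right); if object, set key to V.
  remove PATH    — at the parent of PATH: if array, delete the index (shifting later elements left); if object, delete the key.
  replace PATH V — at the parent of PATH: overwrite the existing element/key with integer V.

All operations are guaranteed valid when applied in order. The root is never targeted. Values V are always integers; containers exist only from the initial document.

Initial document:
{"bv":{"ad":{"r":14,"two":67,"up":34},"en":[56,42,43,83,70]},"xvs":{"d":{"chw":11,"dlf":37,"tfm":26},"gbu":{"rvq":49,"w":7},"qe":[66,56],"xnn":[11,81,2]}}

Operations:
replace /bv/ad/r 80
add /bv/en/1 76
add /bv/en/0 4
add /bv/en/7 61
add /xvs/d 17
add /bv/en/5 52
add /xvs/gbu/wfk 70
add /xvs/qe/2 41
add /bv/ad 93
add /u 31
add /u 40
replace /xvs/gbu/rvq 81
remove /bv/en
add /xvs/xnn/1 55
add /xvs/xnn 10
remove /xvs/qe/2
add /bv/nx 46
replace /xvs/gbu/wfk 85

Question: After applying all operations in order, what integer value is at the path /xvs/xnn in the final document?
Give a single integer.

After op 1 (replace /bv/ad/r 80): {"bv":{"ad":{"r":80,"two":67,"up":34},"en":[56,42,43,83,70]},"xvs":{"d":{"chw":11,"dlf":37,"tfm":26},"gbu":{"rvq":49,"w":7},"qe":[66,56],"xnn":[11,81,2]}}
After op 2 (add /bv/en/1 76): {"bv":{"ad":{"r":80,"two":67,"up":34},"en":[56,76,42,43,83,70]},"xvs":{"d":{"chw":11,"dlf":37,"tfm":26},"gbu":{"rvq":49,"w":7},"qe":[66,56],"xnn":[11,81,2]}}
After op 3 (add /bv/en/0 4): {"bv":{"ad":{"r":80,"two":67,"up":34},"en":[4,56,76,42,43,83,70]},"xvs":{"d":{"chw":11,"dlf":37,"tfm":26},"gbu":{"rvq":49,"w":7},"qe":[66,56],"xnn":[11,81,2]}}
After op 4 (add /bv/en/7 61): {"bv":{"ad":{"r":80,"two":67,"up":34},"en":[4,56,76,42,43,83,70,61]},"xvs":{"d":{"chw":11,"dlf":37,"tfm":26},"gbu":{"rvq":49,"w":7},"qe":[66,56],"xnn":[11,81,2]}}
After op 5 (add /xvs/d 17): {"bv":{"ad":{"r":80,"two":67,"up":34},"en":[4,56,76,42,43,83,70,61]},"xvs":{"d":17,"gbu":{"rvq":49,"w":7},"qe":[66,56],"xnn":[11,81,2]}}
After op 6 (add /bv/en/5 52): {"bv":{"ad":{"r":80,"two":67,"up":34},"en":[4,56,76,42,43,52,83,70,61]},"xvs":{"d":17,"gbu":{"rvq":49,"w":7},"qe":[66,56],"xnn":[11,81,2]}}
After op 7 (add /xvs/gbu/wfk 70): {"bv":{"ad":{"r":80,"two":67,"up":34},"en":[4,56,76,42,43,52,83,70,61]},"xvs":{"d":17,"gbu":{"rvq":49,"w":7,"wfk":70},"qe":[66,56],"xnn":[11,81,2]}}
After op 8 (add /xvs/qe/2 41): {"bv":{"ad":{"r":80,"two":67,"up":34},"en":[4,56,76,42,43,52,83,70,61]},"xvs":{"d":17,"gbu":{"rvq":49,"w":7,"wfk":70},"qe":[66,56,41],"xnn":[11,81,2]}}
After op 9 (add /bv/ad 93): {"bv":{"ad":93,"en":[4,56,76,42,43,52,83,70,61]},"xvs":{"d":17,"gbu":{"rvq":49,"w":7,"wfk":70},"qe":[66,56,41],"xnn":[11,81,2]}}
After op 10 (add /u 31): {"bv":{"ad":93,"en":[4,56,76,42,43,52,83,70,61]},"u":31,"xvs":{"d":17,"gbu":{"rvq":49,"w":7,"wfk":70},"qe":[66,56,41],"xnn":[11,81,2]}}
After op 11 (add /u 40): {"bv":{"ad":93,"en":[4,56,76,42,43,52,83,70,61]},"u":40,"xvs":{"d":17,"gbu":{"rvq":49,"w":7,"wfk":70},"qe":[66,56,41],"xnn":[11,81,2]}}
After op 12 (replace /xvs/gbu/rvq 81): {"bv":{"ad":93,"en":[4,56,76,42,43,52,83,70,61]},"u":40,"xvs":{"d":17,"gbu":{"rvq":81,"w":7,"wfk":70},"qe":[66,56,41],"xnn":[11,81,2]}}
After op 13 (remove /bv/en): {"bv":{"ad":93},"u":40,"xvs":{"d":17,"gbu":{"rvq":81,"w":7,"wfk":70},"qe":[66,56,41],"xnn":[11,81,2]}}
After op 14 (add /xvs/xnn/1 55): {"bv":{"ad":93},"u":40,"xvs":{"d":17,"gbu":{"rvq":81,"w":7,"wfk":70},"qe":[66,56,41],"xnn":[11,55,81,2]}}
After op 15 (add /xvs/xnn 10): {"bv":{"ad":93},"u":40,"xvs":{"d":17,"gbu":{"rvq":81,"w":7,"wfk":70},"qe":[66,56,41],"xnn":10}}
After op 16 (remove /xvs/qe/2): {"bv":{"ad":93},"u":40,"xvs":{"d":17,"gbu":{"rvq":81,"w":7,"wfk":70},"qe":[66,56],"xnn":10}}
After op 17 (add /bv/nx 46): {"bv":{"ad":93,"nx":46},"u":40,"xvs":{"d":17,"gbu":{"rvq":81,"w":7,"wfk":70},"qe":[66,56],"xnn":10}}
After op 18 (replace /xvs/gbu/wfk 85): {"bv":{"ad":93,"nx":46},"u":40,"xvs":{"d":17,"gbu":{"rvq":81,"w":7,"wfk":85},"qe":[66,56],"xnn":10}}
Value at /xvs/xnn: 10

Answer: 10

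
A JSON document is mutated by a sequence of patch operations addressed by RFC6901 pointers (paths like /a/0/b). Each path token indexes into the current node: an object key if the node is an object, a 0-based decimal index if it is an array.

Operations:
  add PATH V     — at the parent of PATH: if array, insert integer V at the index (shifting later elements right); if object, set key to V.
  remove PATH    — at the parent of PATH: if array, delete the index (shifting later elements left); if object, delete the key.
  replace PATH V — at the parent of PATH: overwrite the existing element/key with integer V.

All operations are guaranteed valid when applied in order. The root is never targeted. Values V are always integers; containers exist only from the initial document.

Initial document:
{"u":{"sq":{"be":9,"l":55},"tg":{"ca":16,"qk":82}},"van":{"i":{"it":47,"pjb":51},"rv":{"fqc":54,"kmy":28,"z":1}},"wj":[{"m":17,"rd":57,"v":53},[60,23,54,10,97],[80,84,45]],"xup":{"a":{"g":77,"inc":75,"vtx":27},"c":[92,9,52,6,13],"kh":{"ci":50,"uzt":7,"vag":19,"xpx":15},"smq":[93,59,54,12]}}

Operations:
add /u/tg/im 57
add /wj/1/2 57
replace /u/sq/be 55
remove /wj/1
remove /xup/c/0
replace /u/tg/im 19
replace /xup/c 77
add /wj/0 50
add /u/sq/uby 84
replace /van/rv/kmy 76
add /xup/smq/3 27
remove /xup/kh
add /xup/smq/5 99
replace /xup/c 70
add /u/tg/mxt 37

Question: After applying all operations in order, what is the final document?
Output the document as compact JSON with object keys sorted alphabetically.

After op 1 (add /u/tg/im 57): {"u":{"sq":{"be":9,"l":55},"tg":{"ca":16,"im":57,"qk":82}},"van":{"i":{"it":47,"pjb":51},"rv":{"fqc":54,"kmy":28,"z":1}},"wj":[{"m":17,"rd":57,"v":53},[60,23,54,10,97],[80,84,45]],"xup":{"a":{"g":77,"inc":75,"vtx":27},"c":[92,9,52,6,13],"kh":{"ci":50,"uzt":7,"vag":19,"xpx":15},"smq":[93,59,54,12]}}
After op 2 (add /wj/1/2 57): {"u":{"sq":{"be":9,"l":55},"tg":{"ca":16,"im":57,"qk":82}},"van":{"i":{"it":47,"pjb":51},"rv":{"fqc":54,"kmy":28,"z":1}},"wj":[{"m":17,"rd":57,"v":53},[60,23,57,54,10,97],[80,84,45]],"xup":{"a":{"g":77,"inc":75,"vtx":27},"c":[92,9,52,6,13],"kh":{"ci":50,"uzt":7,"vag":19,"xpx":15},"smq":[93,59,54,12]}}
After op 3 (replace /u/sq/be 55): {"u":{"sq":{"be":55,"l":55},"tg":{"ca":16,"im":57,"qk":82}},"van":{"i":{"it":47,"pjb":51},"rv":{"fqc":54,"kmy":28,"z":1}},"wj":[{"m":17,"rd":57,"v":53},[60,23,57,54,10,97],[80,84,45]],"xup":{"a":{"g":77,"inc":75,"vtx":27},"c":[92,9,52,6,13],"kh":{"ci":50,"uzt":7,"vag":19,"xpx":15},"smq":[93,59,54,12]}}
After op 4 (remove /wj/1): {"u":{"sq":{"be":55,"l":55},"tg":{"ca":16,"im":57,"qk":82}},"van":{"i":{"it":47,"pjb":51},"rv":{"fqc":54,"kmy":28,"z":1}},"wj":[{"m":17,"rd":57,"v":53},[80,84,45]],"xup":{"a":{"g":77,"inc":75,"vtx":27},"c":[92,9,52,6,13],"kh":{"ci":50,"uzt":7,"vag":19,"xpx":15},"smq":[93,59,54,12]}}
After op 5 (remove /xup/c/0): {"u":{"sq":{"be":55,"l":55},"tg":{"ca":16,"im":57,"qk":82}},"van":{"i":{"it":47,"pjb":51},"rv":{"fqc":54,"kmy":28,"z":1}},"wj":[{"m":17,"rd":57,"v":53},[80,84,45]],"xup":{"a":{"g":77,"inc":75,"vtx":27},"c":[9,52,6,13],"kh":{"ci":50,"uzt":7,"vag":19,"xpx":15},"smq":[93,59,54,12]}}
After op 6 (replace /u/tg/im 19): {"u":{"sq":{"be":55,"l":55},"tg":{"ca":16,"im":19,"qk":82}},"van":{"i":{"it":47,"pjb":51},"rv":{"fqc":54,"kmy":28,"z":1}},"wj":[{"m":17,"rd":57,"v":53},[80,84,45]],"xup":{"a":{"g":77,"inc":75,"vtx":27},"c":[9,52,6,13],"kh":{"ci":50,"uzt":7,"vag":19,"xpx":15},"smq":[93,59,54,12]}}
After op 7 (replace /xup/c 77): {"u":{"sq":{"be":55,"l":55},"tg":{"ca":16,"im":19,"qk":82}},"van":{"i":{"it":47,"pjb":51},"rv":{"fqc":54,"kmy":28,"z":1}},"wj":[{"m":17,"rd":57,"v":53},[80,84,45]],"xup":{"a":{"g":77,"inc":75,"vtx":27},"c":77,"kh":{"ci":50,"uzt":7,"vag":19,"xpx":15},"smq":[93,59,54,12]}}
After op 8 (add /wj/0 50): {"u":{"sq":{"be":55,"l":55},"tg":{"ca":16,"im":19,"qk":82}},"van":{"i":{"it":47,"pjb":51},"rv":{"fqc":54,"kmy":28,"z":1}},"wj":[50,{"m":17,"rd":57,"v":53},[80,84,45]],"xup":{"a":{"g":77,"inc":75,"vtx":27},"c":77,"kh":{"ci":50,"uzt":7,"vag":19,"xpx":15},"smq":[93,59,54,12]}}
After op 9 (add /u/sq/uby 84): {"u":{"sq":{"be":55,"l":55,"uby":84},"tg":{"ca":16,"im":19,"qk":82}},"van":{"i":{"it":47,"pjb":51},"rv":{"fqc":54,"kmy":28,"z":1}},"wj":[50,{"m":17,"rd":57,"v":53},[80,84,45]],"xup":{"a":{"g":77,"inc":75,"vtx":27},"c":77,"kh":{"ci":50,"uzt":7,"vag":19,"xpx":15},"smq":[93,59,54,12]}}
After op 10 (replace /van/rv/kmy 76): {"u":{"sq":{"be":55,"l":55,"uby":84},"tg":{"ca":16,"im":19,"qk":82}},"van":{"i":{"it":47,"pjb":51},"rv":{"fqc":54,"kmy":76,"z":1}},"wj":[50,{"m":17,"rd":57,"v":53},[80,84,45]],"xup":{"a":{"g":77,"inc":75,"vtx":27},"c":77,"kh":{"ci":50,"uzt":7,"vag":19,"xpx":15},"smq":[93,59,54,12]}}
After op 11 (add /xup/smq/3 27): {"u":{"sq":{"be":55,"l":55,"uby":84},"tg":{"ca":16,"im":19,"qk":82}},"van":{"i":{"it":47,"pjb":51},"rv":{"fqc":54,"kmy":76,"z":1}},"wj":[50,{"m":17,"rd":57,"v":53},[80,84,45]],"xup":{"a":{"g":77,"inc":75,"vtx":27},"c":77,"kh":{"ci":50,"uzt":7,"vag":19,"xpx":15},"smq":[93,59,54,27,12]}}
After op 12 (remove /xup/kh): {"u":{"sq":{"be":55,"l":55,"uby":84},"tg":{"ca":16,"im":19,"qk":82}},"van":{"i":{"it":47,"pjb":51},"rv":{"fqc":54,"kmy":76,"z":1}},"wj":[50,{"m":17,"rd":57,"v":53},[80,84,45]],"xup":{"a":{"g":77,"inc":75,"vtx":27},"c":77,"smq":[93,59,54,27,12]}}
After op 13 (add /xup/smq/5 99): {"u":{"sq":{"be":55,"l":55,"uby":84},"tg":{"ca":16,"im":19,"qk":82}},"van":{"i":{"it":47,"pjb":51},"rv":{"fqc":54,"kmy":76,"z":1}},"wj":[50,{"m":17,"rd":57,"v":53},[80,84,45]],"xup":{"a":{"g":77,"inc":75,"vtx":27},"c":77,"smq":[93,59,54,27,12,99]}}
After op 14 (replace /xup/c 70): {"u":{"sq":{"be":55,"l":55,"uby":84},"tg":{"ca":16,"im":19,"qk":82}},"van":{"i":{"it":47,"pjb":51},"rv":{"fqc":54,"kmy":76,"z":1}},"wj":[50,{"m":17,"rd":57,"v":53},[80,84,45]],"xup":{"a":{"g":77,"inc":75,"vtx":27},"c":70,"smq":[93,59,54,27,12,99]}}
After op 15 (add /u/tg/mxt 37): {"u":{"sq":{"be":55,"l":55,"uby":84},"tg":{"ca":16,"im":19,"mxt":37,"qk":82}},"van":{"i":{"it":47,"pjb":51},"rv":{"fqc":54,"kmy":76,"z":1}},"wj":[50,{"m":17,"rd":57,"v":53},[80,84,45]],"xup":{"a":{"g":77,"inc":75,"vtx":27},"c":70,"smq":[93,59,54,27,12,99]}}

Answer: {"u":{"sq":{"be":55,"l":55,"uby":84},"tg":{"ca":16,"im":19,"mxt":37,"qk":82}},"van":{"i":{"it":47,"pjb":51},"rv":{"fqc":54,"kmy":76,"z":1}},"wj":[50,{"m":17,"rd":57,"v":53},[80,84,45]],"xup":{"a":{"g":77,"inc":75,"vtx":27},"c":70,"smq":[93,59,54,27,12,99]}}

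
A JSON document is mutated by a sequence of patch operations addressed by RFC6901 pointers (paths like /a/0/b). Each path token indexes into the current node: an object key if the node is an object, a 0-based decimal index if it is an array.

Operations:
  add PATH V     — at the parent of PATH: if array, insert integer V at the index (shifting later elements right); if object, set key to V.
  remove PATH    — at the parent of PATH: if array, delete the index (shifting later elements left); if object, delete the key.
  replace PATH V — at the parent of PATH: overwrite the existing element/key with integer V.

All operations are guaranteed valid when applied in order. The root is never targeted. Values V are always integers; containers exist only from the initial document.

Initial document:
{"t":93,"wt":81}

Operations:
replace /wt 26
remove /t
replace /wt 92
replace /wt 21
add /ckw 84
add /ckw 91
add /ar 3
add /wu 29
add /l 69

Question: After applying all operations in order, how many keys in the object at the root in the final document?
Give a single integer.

After op 1 (replace /wt 26): {"t":93,"wt":26}
After op 2 (remove /t): {"wt":26}
After op 3 (replace /wt 92): {"wt":92}
After op 4 (replace /wt 21): {"wt":21}
After op 5 (add /ckw 84): {"ckw":84,"wt":21}
After op 6 (add /ckw 91): {"ckw":91,"wt":21}
After op 7 (add /ar 3): {"ar":3,"ckw":91,"wt":21}
After op 8 (add /wu 29): {"ar":3,"ckw":91,"wt":21,"wu":29}
After op 9 (add /l 69): {"ar":3,"ckw":91,"l":69,"wt":21,"wu":29}
Size at the root: 5

Answer: 5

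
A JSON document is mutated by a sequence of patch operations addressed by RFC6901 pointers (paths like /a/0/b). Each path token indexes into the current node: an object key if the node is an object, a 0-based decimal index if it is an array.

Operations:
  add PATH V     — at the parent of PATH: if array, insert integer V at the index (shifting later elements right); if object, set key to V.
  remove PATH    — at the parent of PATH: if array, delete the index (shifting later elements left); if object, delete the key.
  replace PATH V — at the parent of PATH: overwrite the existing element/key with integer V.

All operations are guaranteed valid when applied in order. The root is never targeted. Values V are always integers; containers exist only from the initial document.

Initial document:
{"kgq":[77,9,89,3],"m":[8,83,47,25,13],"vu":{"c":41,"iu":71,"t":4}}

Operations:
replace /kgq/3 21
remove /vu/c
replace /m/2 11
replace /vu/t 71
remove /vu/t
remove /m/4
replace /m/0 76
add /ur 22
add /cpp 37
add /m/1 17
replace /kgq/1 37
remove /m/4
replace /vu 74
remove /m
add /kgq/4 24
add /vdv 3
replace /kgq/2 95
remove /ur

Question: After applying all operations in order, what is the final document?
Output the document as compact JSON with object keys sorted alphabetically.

Answer: {"cpp":37,"kgq":[77,37,95,21,24],"vdv":3,"vu":74}

Derivation:
After op 1 (replace /kgq/3 21): {"kgq":[77,9,89,21],"m":[8,83,47,25,13],"vu":{"c":41,"iu":71,"t":4}}
After op 2 (remove /vu/c): {"kgq":[77,9,89,21],"m":[8,83,47,25,13],"vu":{"iu":71,"t":4}}
After op 3 (replace /m/2 11): {"kgq":[77,9,89,21],"m":[8,83,11,25,13],"vu":{"iu":71,"t":4}}
After op 4 (replace /vu/t 71): {"kgq":[77,9,89,21],"m":[8,83,11,25,13],"vu":{"iu":71,"t":71}}
After op 5 (remove /vu/t): {"kgq":[77,9,89,21],"m":[8,83,11,25,13],"vu":{"iu":71}}
After op 6 (remove /m/4): {"kgq":[77,9,89,21],"m":[8,83,11,25],"vu":{"iu":71}}
After op 7 (replace /m/0 76): {"kgq":[77,9,89,21],"m":[76,83,11,25],"vu":{"iu":71}}
After op 8 (add /ur 22): {"kgq":[77,9,89,21],"m":[76,83,11,25],"ur":22,"vu":{"iu":71}}
After op 9 (add /cpp 37): {"cpp":37,"kgq":[77,9,89,21],"m":[76,83,11,25],"ur":22,"vu":{"iu":71}}
After op 10 (add /m/1 17): {"cpp":37,"kgq":[77,9,89,21],"m":[76,17,83,11,25],"ur":22,"vu":{"iu":71}}
After op 11 (replace /kgq/1 37): {"cpp":37,"kgq":[77,37,89,21],"m":[76,17,83,11,25],"ur":22,"vu":{"iu":71}}
After op 12 (remove /m/4): {"cpp":37,"kgq":[77,37,89,21],"m":[76,17,83,11],"ur":22,"vu":{"iu":71}}
After op 13 (replace /vu 74): {"cpp":37,"kgq":[77,37,89,21],"m":[76,17,83,11],"ur":22,"vu":74}
After op 14 (remove /m): {"cpp":37,"kgq":[77,37,89,21],"ur":22,"vu":74}
After op 15 (add /kgq/4 24): {"cpp":37,"kgq":[77,37,89,21,24],"ur":22,"vu":74}
After op 16 (add /vdv 3): {"cpp":37,"kgq":[77,37,89,21,24],"ur":22,"vdv":3,"vu":74}
After op 17 (replace /kgq/2 95): {"cpp":37,"kgq":[77,37,95,21,24],"ur":22,"vdv":3,"vu":74}
After op 18 (remove /ur): {"cpp":37,"kgq":[77,37,95,21,24],"vdv":3,"vu":74}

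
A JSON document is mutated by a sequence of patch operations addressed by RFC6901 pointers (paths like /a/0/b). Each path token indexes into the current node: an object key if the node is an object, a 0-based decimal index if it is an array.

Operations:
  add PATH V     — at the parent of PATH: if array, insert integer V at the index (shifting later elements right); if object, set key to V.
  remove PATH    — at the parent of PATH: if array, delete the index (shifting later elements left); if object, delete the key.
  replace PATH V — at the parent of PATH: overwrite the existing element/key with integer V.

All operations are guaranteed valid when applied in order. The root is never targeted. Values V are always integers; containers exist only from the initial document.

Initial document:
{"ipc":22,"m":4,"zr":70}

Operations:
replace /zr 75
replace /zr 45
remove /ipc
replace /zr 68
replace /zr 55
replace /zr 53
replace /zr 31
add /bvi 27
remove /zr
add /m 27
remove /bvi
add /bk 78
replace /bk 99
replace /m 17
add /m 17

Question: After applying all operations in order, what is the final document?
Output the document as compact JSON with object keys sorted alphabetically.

After op 1 (replace /zr 75): {"ipc":22,"m":4,"zr":75}
After op 2 (replace /zr 45): {"ipc":22,"m":4,"zr":45}
After op 3 (remove /ipc): {"m":4,"zr":45}
After op 4 (replace /zr 68): {"m":4,"zr":68}
After op 5 (replace /zr 55): {"m":4,"zr":55}
After op 6 (replace /zr 53): {"m":4,"zr":53}
After op 7 (replace /zr 31): {"m":4,"zr":31}
After op 8 (add /bvi 27): {"bvi":27,"m":4,"zr":31}
After op 9 (remove /zr): {"bvi":27,"m":4}
After op 10 (add /m 27): {"bvi":27,"m":27}
After op 11 (remove /bvi): {"m":27}
After op 12 (add /bk 78): {"bk":78,"m":27}
After op 13 (replace /bk 99): {"bk":99,"m":27}
After op 14 (replace /m 17): {"bk":99,"m":17}
After op 15 (add /m 17): {"bk":99,"m":17}

Answer: {"bk":99,"m":17}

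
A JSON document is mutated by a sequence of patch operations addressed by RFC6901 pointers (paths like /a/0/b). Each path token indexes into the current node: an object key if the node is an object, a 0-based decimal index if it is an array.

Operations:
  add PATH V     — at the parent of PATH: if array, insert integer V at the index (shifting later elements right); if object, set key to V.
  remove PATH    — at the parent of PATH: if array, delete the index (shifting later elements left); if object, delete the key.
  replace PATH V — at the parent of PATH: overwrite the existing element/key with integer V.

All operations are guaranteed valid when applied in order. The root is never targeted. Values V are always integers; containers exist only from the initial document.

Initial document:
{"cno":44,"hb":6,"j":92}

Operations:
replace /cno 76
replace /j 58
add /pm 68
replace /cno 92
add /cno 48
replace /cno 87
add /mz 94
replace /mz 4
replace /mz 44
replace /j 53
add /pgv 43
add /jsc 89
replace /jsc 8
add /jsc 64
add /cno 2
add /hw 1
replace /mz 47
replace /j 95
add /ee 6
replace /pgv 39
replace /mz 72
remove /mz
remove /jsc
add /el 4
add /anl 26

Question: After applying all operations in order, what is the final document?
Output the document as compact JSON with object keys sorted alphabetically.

Answer: {"anl":26,"cno":2,"ee":6,"el":4,"hb":6,"hw":1,"j":95,"pgv":39,"pm":68}

Derivation:
After op 1 (replace /cno 76): {"cno":76,"hb":6,"j":92}
After op 2 (replace /j 58): {"cno":76,"hb":6,"j":58}
After op 3 (add /pm 68): {"cno":76,"hb":6,"j":58,"pm":68}
After op 4 (replace /cno 92): {"cno":92,"hb":6,"j":58,"pm":68}
After op 5 (add /cno 48): {"cno":48,"hb":6,"j":58,"pm":68}
After op 6 (replace /cno 87): {"cno":87,"hb":6,"j":58,"pm":68}
After op 7 (add /mz 94): {"cno":87,"hb":6,"j":58,"mz":94,"pm":68}
After op 8 (replace /mz 4): {"cno":87,"hb":6,"j":58,"mz":4,"pm":68}
After op 9 (replace /mz 44): {"cno":87,"hb":6,"j":58,"mz":44,"pm":68}
After op 10 (replace /j 53): {"cno":87,"hb":6,"j":53,"mz":44,"pm":68}
After op 11 (add /pgv 43): {"cno":87,"hb":6,"j":53,"mz":44,"pgv":43,"pm":68}
After op 12 (add /jsc 89): {"cno":87,"hb":6,"j":53,"jsc":89,"mz":44,"pgv":43,"pm":68}
After op 13 (replace /jsc 8): {"cno":87,"hb":6,"j":53,"jsc":8,"mz":44,"pgv":43,"pm":68}
After op 14 (add /jsc 64): {"cno":87,"hb":6,"j":53,"jsc":64,"mz":44,"pgv":43,"pm":68}
After op 15 (add /cno 2): {"cno":2,"hb":6,"j":53,"jsc":64,"mz":44,"pgv":43,"pm":68}
After op 16 (add /hw 1): {"cno":2,"hb":6,"hw":1,"j":53,"jsc":64,"mz":44,"pgv":43,"pm":68}
After op 17 (replace /mz 47): {"cno":2,"hb":6,"hw":1,"j":53,"jsc":64,"mz":47,"pgv":43,"pm":68}
After op 18 (replace /j 95): {"cno":2,"hb":6,"hw":1,"j":95,"jsc":64,"mz":47,"pgv":43,"pm":68}
After op 19 (add /ee 6): {"cno":2,"ee":6,"hb":6,"hw":1,"j":95,"jsc":64,"mz":47,"pgv":43,"pm":68}
After op 20 (replace /pgv 39): {"cno":2,"ee":6,"hb":6,"hw":1,"j":95,"jsc":64,"mz":47,"pgv":39,"pm":68}
After op 21 (replace /mz 72): {"cno":2,"ee":6,"hb":6,"hw":1,"j":95,"jsc":64,"mz":72,"pgv":39,"pm":68}
After op 22 (remove /mz): {"cno":2,"ee":6,"hb":6,"hw":1,"j":95,"jsc":64,"pgv":39,"pm":68}
After op 23 (remove /jsc): {"cno":2,"ee":6,"hb":6,"hw":1,"j":95,"pgv":39,"pm":68}
After op 24 (add /el 4): {"cno":2,"ee":6,"el":4,"hb":6,"hw":1,"j":95,"pgv":39,"pm":68}
After op 25 (add /anl 26): {"anl":26,"cno":2,"ee":6,"el":4,"hb":6,"hw":1,"j":95,"pgv":39,"pm":68}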